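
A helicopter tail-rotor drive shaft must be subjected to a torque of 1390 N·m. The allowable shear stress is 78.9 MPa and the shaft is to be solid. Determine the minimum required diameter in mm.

44.8 mm

For a solid shaft τ_max = 16T/(πd³), so d = (16T/(π τ_allow))^(1/3) = (16·1390/(π·7.89×10^7))^(1/3) = 0.04477 m.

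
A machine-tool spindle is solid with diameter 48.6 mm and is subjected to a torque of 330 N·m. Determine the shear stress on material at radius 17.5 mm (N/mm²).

J = πd⁴/32 = π(0.0486)⁴/32 = 5.477×10^-7 m⁴.
Shear stress varies linearly with radius: τ = T·r/J = 330.0 × 0.0175 / 5.477×10^-7 = 1.054×10^7 Pa.

10.5 N/mm²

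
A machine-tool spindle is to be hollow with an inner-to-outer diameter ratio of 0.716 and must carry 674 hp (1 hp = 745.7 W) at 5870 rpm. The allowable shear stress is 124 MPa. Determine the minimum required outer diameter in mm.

35.7 mm

ω = 2π·5870/60 = 614.7 rad/s, so T = P/ω = 674×745.7 / 614.7 = 817.6 N·m.
For a hollow shaft with d_i/d_o = 0.716: τ_max = 16T/(π d_o³ (1−k⁴)), so d_o = [16T/(π τ_allow (1−k⁴))]^(1/3) = [16·817.6/(π·1.24×10^8·0.7372)]^(1/3) = 0.03571 m.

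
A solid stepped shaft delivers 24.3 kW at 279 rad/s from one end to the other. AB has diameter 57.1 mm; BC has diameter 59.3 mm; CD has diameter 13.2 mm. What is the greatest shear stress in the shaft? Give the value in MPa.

ω = 279 rad/s, so T = P/ω = 24.3×10³ / 279.0 = 87.10 N·m.
Under the same torque, τ_max = 16T/(πd³) is largest where d is smallest — segment CD (d = 13.2 mm).
τ_max = 16·87.10/(π·(0.0132)³) = 1.929×10^8 Pa.

193 MPa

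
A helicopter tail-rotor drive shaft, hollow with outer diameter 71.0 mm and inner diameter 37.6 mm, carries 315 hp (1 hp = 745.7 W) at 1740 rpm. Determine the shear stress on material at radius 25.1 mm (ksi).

ω = 2π·1740/60 = 182.2 rad/s, so T = P/ω = 315×745.7 / 182.2 = 1289 N·m.
J = π(d_o⁴ − d_i⁴)/32 = π(0.0710⁴ − 0.0376⁴)/32 = 2.299×10^-6 m⁴.
Shear stress varies linearly with radius: τ = T·r/J = 1289 × 0.0251 / 2.299×10^-6 = 1.408×10^7 Pa.

2.04 ksi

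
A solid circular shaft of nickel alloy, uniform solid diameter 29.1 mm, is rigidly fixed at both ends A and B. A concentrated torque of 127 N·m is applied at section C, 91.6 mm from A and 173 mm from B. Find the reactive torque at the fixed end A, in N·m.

With uniform GJ and both ends fixed, compatibility θ_AC = θ_CB gives T_A·a = T_B·b, together with T_A + T_B = T₀.
T_A = T₀·b/(a+b) = 127.0·173/264.6 = 83.03 N·m; T_B = 43.97 N·m.

83.0 N·m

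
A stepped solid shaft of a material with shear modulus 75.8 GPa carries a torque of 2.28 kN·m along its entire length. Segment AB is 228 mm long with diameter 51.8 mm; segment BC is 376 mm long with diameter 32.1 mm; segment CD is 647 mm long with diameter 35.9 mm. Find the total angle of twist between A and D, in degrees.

J_AB = π(0.0518)⁴/32 = 7.07×10^-7 m⁴; J_BC = π(0.0321)⁴/32 = 1.04×10^-7 m⁴; J_CD = π(0.0359)⁴/32 = 1.63×10^-7 m⁴.
θ = (T/G)·Σ L_i/J_i = (2280/75.8×10⁹)·(0.228/7.07×10^-7 + 0.376/1.04×10^-7 + 0.647/1.63×10^-7) = 0.2375 rad.

13.6°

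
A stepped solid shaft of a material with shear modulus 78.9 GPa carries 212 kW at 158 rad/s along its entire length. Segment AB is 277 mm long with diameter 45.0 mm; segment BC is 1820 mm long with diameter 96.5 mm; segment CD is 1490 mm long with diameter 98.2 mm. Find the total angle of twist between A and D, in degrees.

1.04°

ω = 158 rad/s, so T = P/ω = 212×10³ / 158.0 = 1342 N·m.
J_AB = π(0.0450)⁴/32 = 4.03×10^-7 m⁴; J_BC = π(0.0965)⁴/32 = 8.51×10^-6 m⁴; J_CD = π(0.0982)⁴/32 = 9.13×10^-6 m⁴.
θ = (T/G)·Σ L_i/J_i = (1342/78.9×10⁹)·(0.277/4.03×10^-7 + 1.82/8.51×10^-6 + 1.49/9.13×10^-6) = 0.01811 rad.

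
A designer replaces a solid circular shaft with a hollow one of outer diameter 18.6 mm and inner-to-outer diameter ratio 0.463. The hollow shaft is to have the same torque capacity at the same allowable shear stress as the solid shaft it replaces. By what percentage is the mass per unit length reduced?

Equal τ_max and T ⇒ the solid shaft needs d_s³ = d_o³(1−k⁴), so d_s = 18.6·(1−0.463⁴)^(1/3) = 18.31 mm.
Area ratio A_h/A_s = d_o²(1−k²)/d_s² = (1−k²)/(1−k⁴)^(2/3) = 0.8107.
Mass saving = 1 − 0.8107 = 18.9 %.

18.9 %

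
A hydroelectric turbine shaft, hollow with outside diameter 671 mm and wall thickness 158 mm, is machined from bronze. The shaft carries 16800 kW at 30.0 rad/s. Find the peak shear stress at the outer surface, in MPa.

10.2 MPa

ω = 30.0 rad/s, so T = P/ω = 16800×10³ / 30.00 = 560000 N·m.
J = π(d_o⁴ − d_i⁴)/32 = π(0.671⁴ − 0.355⁴)/32 = 0.01834 m⁴.
τ_max = T·r/J = 560000 × 0.336 / 0.01834 = 1.024×10^7 Pa.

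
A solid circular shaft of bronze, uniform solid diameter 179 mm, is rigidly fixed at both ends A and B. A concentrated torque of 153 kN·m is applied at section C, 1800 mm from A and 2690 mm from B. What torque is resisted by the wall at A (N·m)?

With uniform GJ and both ends fixed, compatibility θ_AC = θ_CB gives T_A·a = T_B·b, together with T_A + T_B = T₀.
T_A = T₀·b/(a+b) = 153000·2690/4490 = 91660 N·m; T_B = 61340 N·m.

91700 N·m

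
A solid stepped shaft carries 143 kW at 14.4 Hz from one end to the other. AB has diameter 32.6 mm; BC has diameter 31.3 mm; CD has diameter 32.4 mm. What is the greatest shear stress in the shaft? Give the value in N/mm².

263 N/mm²

ω = 2π·14.4 = 90.48 rad/s, so T = P/ω = 143×10³ / 90.48 = 1580 N·m.
Under the same torque, τ_max = 16T/(πd³) is largest where d is smallest — segment BC (d = 31.3 mm).
τ_max = 16·1580/(π·(0.0313)³) = 2.625×10^8 Pa.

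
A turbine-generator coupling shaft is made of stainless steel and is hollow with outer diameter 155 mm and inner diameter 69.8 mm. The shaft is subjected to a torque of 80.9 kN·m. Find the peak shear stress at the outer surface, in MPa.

115 MPa

J = π(d_o⁴ − d_i⁴)/32 = π(0.155⁴ − 0.0698⁴)/32 = 5.434×10^-5 m⁴.
τ_max = T·r/J = 80900 × 0.0775 / 5.434×10^-5 = 1.154×10^8 Pa.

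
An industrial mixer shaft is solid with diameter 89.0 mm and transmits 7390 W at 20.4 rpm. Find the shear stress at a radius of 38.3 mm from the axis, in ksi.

3.12 ksi

ω = 2π·20.4/60 = 2.136 rad/s, so T = P/ω = 7390 / 2.136 = 3459 N·m.
J = πd⁴/32 = π(0.0890)⁴/32 = 6.160×10^-6 m⁴.
Shear stress varies linearly with radius: τ = T·r/J = 3459 × 0.0383 / 6.160×10^-6 = 2.151×10^7 Pa.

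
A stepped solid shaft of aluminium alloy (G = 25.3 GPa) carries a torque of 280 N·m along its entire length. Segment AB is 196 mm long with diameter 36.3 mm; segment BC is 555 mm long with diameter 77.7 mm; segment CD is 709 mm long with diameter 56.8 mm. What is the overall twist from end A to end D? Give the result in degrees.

1.27°

J_AB = π(0.0363)⁴/32 = 1.70×10^-7 m⁴; J_BC = π(0.0777)⁴/32 = 3.58×10^-6 m⁴; J_CD = π(0.0568)⁴/32 = 1.02×10^-6 m⁴.
θ = (T/G)·Σ L_i/J_i = (280.0/25.3×10⁹)·(0.196/1.70×10^-7 + 0.555/3.58×10^-6 + 0.709/1.02×10^-6) = 0.02212 rad.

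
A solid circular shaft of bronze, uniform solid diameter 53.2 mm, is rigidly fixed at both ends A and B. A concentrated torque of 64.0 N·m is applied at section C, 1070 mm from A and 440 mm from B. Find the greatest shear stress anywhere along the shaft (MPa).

1.53 MPa

With uniform GJ and both ends fixed, compatibility θ_AC = θ_CB gives T_A·a = T_B·b, together with T_A + T_B = T₀.
T_A = T₀·b/(a+b) = 64.00·440/1510 = 18.65 N·m; T_B = 45.35 N·m.
τ in each portion: τ_AC = 6.31×10^5 Pa, τ_CB = 1.53×10^6 Pa; maximum is in CB.
τ_max = T_CB·r/J = 45.35·0.0266/7.86×10^-7 = 1.534×10^6 Pa.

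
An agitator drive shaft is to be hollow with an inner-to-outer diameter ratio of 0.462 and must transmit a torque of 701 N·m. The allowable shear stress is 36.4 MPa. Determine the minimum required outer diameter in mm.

For a hollow shaft with d_i/d_o = 0.462: τ_max = 16T/(π d_o³ (1−k⁴)), so d_o = [16T/(π τ_allow (1−k⁴))]^(1/3) = [16·701.0/(π·3.64×10^7·0.9544)]^(1/3) = 0.04684 m.

46.8 mm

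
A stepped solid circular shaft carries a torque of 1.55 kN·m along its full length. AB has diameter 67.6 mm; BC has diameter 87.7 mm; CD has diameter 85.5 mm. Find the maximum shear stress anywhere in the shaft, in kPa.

25600 kPa

Under the same torque, τ_max = 16T/(πd³) is largest where d is smallest — segment AB (d = 67.6 mm).
τ_max = 16·1550/(π·(0.0676)³) = 2.555×10^7 Pa.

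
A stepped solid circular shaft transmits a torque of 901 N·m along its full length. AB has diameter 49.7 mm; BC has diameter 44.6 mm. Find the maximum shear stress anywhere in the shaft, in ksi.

Under the same torque, τ_max = 16T/(πd³) is largest where d is smallest — segment BC (d = 44.6 mm).
τ_max = 16·901.0/(π·(0.0446)³) = 5.172×10^7 Pa.

7.50 ksi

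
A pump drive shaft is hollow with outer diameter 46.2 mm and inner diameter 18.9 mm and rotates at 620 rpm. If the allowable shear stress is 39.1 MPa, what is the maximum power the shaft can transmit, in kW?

47.8 kW

J = π(d_o⁴ − d_i⁴)/32 = π(0.0462⁴ − 0.0189⁴)/32 = 4.347×10^-7 m⁴.
T_max = τ_allow·J/r = 3.91×10^7 × 4.347×10^-7 / 0.0231 = 735.9 N·m.
ω = 2π·620/60 = 64.93 rad/s, so P_max = T_max·ω = 4.778×10^4 W.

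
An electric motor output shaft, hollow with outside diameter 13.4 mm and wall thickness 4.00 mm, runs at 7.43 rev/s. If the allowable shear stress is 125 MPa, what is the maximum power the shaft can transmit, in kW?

J = π(d_o⁴ − d_i⁴)/32 = π(0.0134⁴ − 0.00540⁴)/32 = 3.082×10^-9 m⁴.
T_max = τ_allow·J/r = 1.25×10^8 × 3.082×10^-9 / 0.00670 = 57.50 N·m.
ω = 2π·7.43 = 46.68 rad/s, so P_max = T_max·ω = 2684 W.

2.68 kW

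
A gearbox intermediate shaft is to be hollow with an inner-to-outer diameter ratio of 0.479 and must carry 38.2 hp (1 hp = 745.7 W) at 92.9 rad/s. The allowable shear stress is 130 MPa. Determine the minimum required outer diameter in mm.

23.3 mm

ω = 92.9 rad/s, so T = P/ω = 38.2×745.7 / 92.90 = 306.6 N·m.
For a hollow shaft with d_i/d_o = 0.479: τ_max = 16T/(π d_o³ (1−k⁴)), so d_o = [16T/(π τ_allow (1−k⁴))]^(1/3) = [16·306.6/(π·1.30×10^8·0.9474)]^(1/3) = 0.02332 m.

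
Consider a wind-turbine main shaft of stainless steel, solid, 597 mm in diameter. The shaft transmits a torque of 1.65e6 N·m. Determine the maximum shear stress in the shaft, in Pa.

J = πd⁴/32 = π(0.597)⁴/32 = 0.01247 m⁴.
τ_max = T·r/J = 1.650e6 × 0.298 / 0.01247 = 3.949×10^7 Pa.

3.95e7 Pa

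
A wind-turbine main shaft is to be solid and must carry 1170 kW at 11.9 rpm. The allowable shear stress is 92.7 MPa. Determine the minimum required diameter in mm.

ω = 2π·11.9/60 = 1.246 rad/s, so T = P/ω = 1170×10³ / 1.246 = 938900 N·m.
For a solid shaft τ_max = 16T/(πd³), so d = (16T/(π τ_allow))^(1/3) = (16·938900/(π·9.27×10^7))^(1/3) = 0.3722 m.

372 mm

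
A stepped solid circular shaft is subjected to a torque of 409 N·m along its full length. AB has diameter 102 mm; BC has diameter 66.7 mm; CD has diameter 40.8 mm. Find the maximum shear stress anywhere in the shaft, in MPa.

Under the same torque, τ_max = 16T/(πd³) is largest where d is smallest — segment CD (d = 40.8 mm).
τ_max = 16·409.0/(π·(0.0408)³) = 3.067×10^7 Pa.

30.7 MPa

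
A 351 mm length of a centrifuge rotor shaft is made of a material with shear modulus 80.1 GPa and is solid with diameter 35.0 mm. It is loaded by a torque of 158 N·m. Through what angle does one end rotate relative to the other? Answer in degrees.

0.269°

J = πd⁴/32 = π(0.0350)⁴/32 = 1.473×10^-7 m⁴.
θ = T·L/(G·J) = 158.0 × 0.351 / (80.1×10⁹ × 1.473×10^-7) = 4.700×10^-3 rad.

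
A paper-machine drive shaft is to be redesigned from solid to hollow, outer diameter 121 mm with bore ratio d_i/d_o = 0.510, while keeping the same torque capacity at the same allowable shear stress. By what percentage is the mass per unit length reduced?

Equal τ_max and T ⇒ the solid shaft needs d_s³ = d_o³(1−k⁴), so d_s = 121·(1−0.510⁴)^(1/3) = 118.2 mm.
Area ratio A_h/A_s = d_o²(1−k²)/d_s² = (1−k²)/(1−k⁴)^(2/3) = 0.7753.
Mass saving = 1 − 0.7753 = 22.5 %.

22.5 %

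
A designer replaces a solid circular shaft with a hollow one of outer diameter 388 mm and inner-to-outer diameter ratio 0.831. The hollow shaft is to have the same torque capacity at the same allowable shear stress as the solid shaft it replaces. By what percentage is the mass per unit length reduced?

Equal τ_max and T ⇒ the solid shaft needs d_s³ = d_o³(1−k⁴), so d_s = 388·(1−0.831⁴)^(1/3) = 312.6 mm.
Area ratio A_h/A_s = d_o²(1−k²)/d_s² = (1−k²)/(1−k⁴)^(2/3) = 0.4766.
Mass saving = 1 − 0.4766 = 52.3 %.

52.3 %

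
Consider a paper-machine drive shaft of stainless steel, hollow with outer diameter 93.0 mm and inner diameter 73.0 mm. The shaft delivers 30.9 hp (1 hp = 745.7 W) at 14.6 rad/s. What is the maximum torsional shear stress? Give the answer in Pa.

1.61e7 Pa

ω = 14.6 rad/s, so T = P/ω = 30.9×745.7 / 14.60 = 1578 N·m.
J = π(d_o⁴ − d_i⁴)/32 = π(0.0930⁴ − 0.0730⁴)/32 = 4.556×10^-6 m⁴.
τ_max = T·r/J = 1578 × 0.0465 / 4.556×10^-6 = 1.611×10^7 Pa.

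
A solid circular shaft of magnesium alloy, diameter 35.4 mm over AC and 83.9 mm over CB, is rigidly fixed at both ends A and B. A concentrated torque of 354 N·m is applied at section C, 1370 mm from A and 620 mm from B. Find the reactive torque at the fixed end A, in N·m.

5.01 N·m

Compatibility: T_A·a/J_AC = T_B·b/J_CB with T_A + T_B = T₀.
J_AC = 1.54×10^-7 m⁴, J_CB = 4.86×10^-6 m⁴, so T_A = T₀·(J_AC/a)/((J_AC/a)+(J_CB/b)) = 5.006 N·m, T_B = 349.0 N·m.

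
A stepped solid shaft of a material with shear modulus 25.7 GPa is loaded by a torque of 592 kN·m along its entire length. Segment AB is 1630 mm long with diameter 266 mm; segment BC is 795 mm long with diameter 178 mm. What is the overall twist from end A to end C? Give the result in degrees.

15.0°

J_AB = π(0.266)⁴/32 = 4.92×10^-4 m⁴; J_BC = π(0.178)⁴/32 = 9.86×10^-5 m⁴.
θ = (T/G)·Σ L_i/J_i = (592000/25.7×10⁹)·(1.63/4.92×10^-4 + 0.795/9.86×10^-5) = 0.2622 rad.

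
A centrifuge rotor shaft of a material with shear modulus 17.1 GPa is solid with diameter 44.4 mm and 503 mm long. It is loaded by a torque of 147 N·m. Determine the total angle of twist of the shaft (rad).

J = πd⁴/32 = π(0.0444)⁴/32 = 3.815×10^-7 m⁴.
θ = T·L/(G·J) = 147.0 × 0.503 / (17.1×10⁹ × 3.815×10^-7) = 0.01133 rad.

0.0113 rad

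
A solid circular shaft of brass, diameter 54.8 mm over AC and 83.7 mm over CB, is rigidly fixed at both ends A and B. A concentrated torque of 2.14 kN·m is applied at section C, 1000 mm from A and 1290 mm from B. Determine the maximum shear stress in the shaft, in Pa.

1.50e7 Pa

Compatibility: T_A·a/J_AC = T_B·b/J_CB with T_A + T_B = T₀.
J_AC = 8.85×10^-7 m⁴, J_CB = 4.82×10^-6 m⁴, so T_A = T₀·(J_AC/a)/((J_AC/a)+(J_CB/b)) = 410.1 N·m, T_B = 1730 N·m.
τ in each portion: τ_AC = 1.27×10^7 Pa, τ_CB = 1.50×10^7 Pa; maximum is in CB.
τ_max = T_CB·r/J = 1730·0.0418/4.82×10^-6 = 1.503×10^7 Pa.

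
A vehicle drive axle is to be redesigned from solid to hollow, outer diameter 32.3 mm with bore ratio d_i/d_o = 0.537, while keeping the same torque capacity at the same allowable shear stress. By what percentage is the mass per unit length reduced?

Equal τ_max and T ⇒ the solid shaft needs d_s³ = d_o³(1−k⁴), so d_s = 32.3·(1−0.537⁴)^(1/3) = 31.38 mm.
Area ratio A_h/A_s = d_o²(1−k²)/d_s² = (1−k²)/(1−k⁴)^(2/3) = 0.7540.
Mass saving = 1 − 0.7540 = 24.6 %.

24.6 %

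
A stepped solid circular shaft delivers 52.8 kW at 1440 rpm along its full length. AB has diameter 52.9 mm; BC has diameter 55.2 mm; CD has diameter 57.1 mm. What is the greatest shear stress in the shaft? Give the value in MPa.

12.0 MPa

ω = 2π·1440/60 = 150.8 rad/s, so T = P/ω = 52.8×10³ / 150.8 = 350.1 N·m.
Under the same torque, τ_max = 16T/(πd³) is largest where d is smallest — segment AB (d = 52.9 mm).
τ_max = 16·350.1/(π·(0.0529)³) = 1.205×10^7 Pa.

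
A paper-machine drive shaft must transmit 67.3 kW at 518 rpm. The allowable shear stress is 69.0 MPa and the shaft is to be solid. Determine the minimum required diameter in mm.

ω = 2π·518/60 = 54.24 rad/s, so T = P/ω = 67.3×10³ / 54.24 = 1241 N·m.
For a solid shaft τ_max = 16T/(πd³), so d = (16T/(π τ_allow))^(1/3) = (16·1241/(π·6.90×10^7))^(1/3) = 0.04507 m.

45.1 mm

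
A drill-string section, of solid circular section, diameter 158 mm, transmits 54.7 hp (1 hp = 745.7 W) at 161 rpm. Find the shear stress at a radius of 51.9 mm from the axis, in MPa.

ω = 2π·161/60 = 16.86 rad/s, so T = P/ω = 54.7×745.7 / 16.86 = 2419 N·m.
J = πd⁴/32 = π(0.158)⁴/32 = 6.118×10^-5 m⁴.
Shear stress varies linearly with radius: τ = T·r/J = 2419 × 0.0519 / 6.118×10^-5 = 2.052×10^6 Pa.

2.05 MPa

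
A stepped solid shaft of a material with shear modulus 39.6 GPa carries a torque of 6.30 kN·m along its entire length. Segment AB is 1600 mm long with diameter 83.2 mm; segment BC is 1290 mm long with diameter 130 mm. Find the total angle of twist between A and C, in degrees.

3.52°

J_AB = π(0.0832)⁴/32 = 4.70×10^-6 m⁴; J_BC = π(0.130)⁴/32 = 2.80×10^-5 m⁴.
θ = (T/G)·Σ L_i/J_i = (6300/39.6×10⁹)·(1.60/4.70×10^-6 + 1.29/2.80×10^-5) = 0.06143 rad.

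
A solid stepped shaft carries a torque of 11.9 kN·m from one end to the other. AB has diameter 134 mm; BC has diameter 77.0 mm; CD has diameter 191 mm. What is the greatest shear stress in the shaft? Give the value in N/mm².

133 N/mm²

Under the same torque, τ_max = 16T/(πd³) is largest where d is smallest — segment BC (d = 77.0 mm).
τ_max = 16·11900/(π·(0.0770)³) = 1.328×10^8 Pa.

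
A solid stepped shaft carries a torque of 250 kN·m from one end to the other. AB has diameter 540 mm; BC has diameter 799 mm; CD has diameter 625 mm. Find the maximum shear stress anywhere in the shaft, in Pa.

Under the same torque, τ_max = 16T/(πd³) is largest where d is smallest — segment AB (d = 540 mm).
τ_max = 16·250000/(π·(0.540)³) = 8.086×10^6 Pa.

8.09e6 Pa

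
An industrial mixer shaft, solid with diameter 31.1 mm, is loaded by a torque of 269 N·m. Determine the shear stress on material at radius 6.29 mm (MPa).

J = πd⁴/32 = π(0.0311)⁴/32 = 9.184×10^-8 m⁴.
Shear stress varies linearly with radius: τ = T·r/J = 269.0 × 0.00629 / 9.184×10^-8 = 1.842×10^7 Pa.

18.4 MPa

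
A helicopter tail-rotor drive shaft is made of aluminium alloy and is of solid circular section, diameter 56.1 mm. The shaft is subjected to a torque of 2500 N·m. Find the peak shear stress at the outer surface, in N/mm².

72.1 N/mm²

J = πd⁴/32 = π(0.0561)⁴/32 = 9.724×10^-7 m⁴.
τ_max = T·r/J = 2500 × 0.0281 / 9.724×10^-7 = 7.211×10^7 Pa.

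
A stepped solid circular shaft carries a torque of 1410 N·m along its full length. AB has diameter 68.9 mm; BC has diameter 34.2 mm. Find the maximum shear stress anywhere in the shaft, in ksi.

Under the same torque, τ_max = 16T/(πd³) is largest where d is smallest — segment BC (d = 34.2 mm).
τ_max = 16·1410/(π·(0.0342)³) = 1.795×10^8 Pa.

26.0 ksi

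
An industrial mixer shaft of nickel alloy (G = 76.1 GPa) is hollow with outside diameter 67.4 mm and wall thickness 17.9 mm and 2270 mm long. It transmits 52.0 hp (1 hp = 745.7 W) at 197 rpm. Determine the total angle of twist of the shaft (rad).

ω = 2π·197/60 = 20.63 rad/s, so T = P/ω = 52.0×745.7 / 20.63 = 1880 N·m.
J = π(d_o⁴ − d_i⁴)/32 = π(0.0674⁴ − 0.0316⁴)/32 = 1.928×10^-6 m⁴.
θ = T·L/(G·J) = 1880 × 2.27 / (76.1×10⁹ × 1.928×10^-6) = 0.02908 rad.

0.0291 rad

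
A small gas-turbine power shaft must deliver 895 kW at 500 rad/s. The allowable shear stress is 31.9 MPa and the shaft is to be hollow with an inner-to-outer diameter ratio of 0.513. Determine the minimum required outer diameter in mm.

ω = 500 rad/s, so T = P/ω = 895×10³ / 500.0 = 1790 N·m.
For a hollow shaft with d_i/d_o = 0.513: τ_max = 16T/(π d_o³ (1−k⁴)), so d_o = [16T/(π τ_allow (1−k⁴))]^(1/3) = [16·1790/(π·3.19×10^7·0.9307)]^(1/3) = 0.06746 m.

67.5 mm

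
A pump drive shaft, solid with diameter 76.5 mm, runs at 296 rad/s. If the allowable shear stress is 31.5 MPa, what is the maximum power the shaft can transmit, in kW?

820 kW

J = πd⁴/32 = π(0.0765)⁴/32 = 3.362×10^-6 m⁴.
T_max = τ_allow·J/r = 3.15×10^7 × 3.362×10^-6 / 0.0382 = 2769 N·m.
ω = 296 rad/s, so P_max = T_max·ω = 8.196×10^5 W.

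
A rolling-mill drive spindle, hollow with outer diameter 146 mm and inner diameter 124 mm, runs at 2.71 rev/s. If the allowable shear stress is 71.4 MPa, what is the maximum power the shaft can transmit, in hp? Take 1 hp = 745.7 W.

478 hp

J = π(d_o⁴ − d_i⁴)/32 = π(0.146⁴ − 0.124⁴)/32 = 2.140×10^-5 m⁴.
T_max = τ_allow·J/r = 7.14×10^7 × 2.140×10^-5 / 0.0730 = 20930 N·m.
ω = 2π·2.71 = 17.03 rad/s, so P_max = T_max·ω = 3.564×10^5 W.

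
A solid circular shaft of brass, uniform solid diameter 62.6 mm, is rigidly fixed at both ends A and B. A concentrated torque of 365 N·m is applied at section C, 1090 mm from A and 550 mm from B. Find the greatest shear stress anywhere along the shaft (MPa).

5.04 MPa

With uniform GJ and both ends fixed, compatibility θ_AC = θ_CB gives T_A·a = T_B·b, together with T_A + T_B = T₀.
T_A = T₀·b/(a+b) = 365.0·550/1640 = 122.4 N·m; T_B = 242.6 N·m.
τ in each portion: τ_AC = 2.54×10^6 Pa, τ_CB = 5.04×10^6 Pa; maximum is in CB.
τ_max = T_CB·r/J = 242.6·0.0313/1.51×10^-6 = 5.036×10^6 Pa.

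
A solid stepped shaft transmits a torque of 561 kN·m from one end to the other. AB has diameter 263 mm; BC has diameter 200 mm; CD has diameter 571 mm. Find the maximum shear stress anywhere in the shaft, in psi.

Under the same torque, τ_max = 16T/(πd³) is largest where d is smallest — segment BC (d = 200 mm).
τ_max = 16·561000/(π·(0.200)³) = 3.571×10^8 Pa.

51800 psi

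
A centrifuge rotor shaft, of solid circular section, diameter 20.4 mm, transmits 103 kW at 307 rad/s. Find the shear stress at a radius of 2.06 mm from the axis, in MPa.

ω = 307 rad/s, so T = P/ω = 103×10³ / 307.0 = 335.5 N·m.
J = πd⁴/32 = π(0.0204)⁴/32 = 1.700×10^-8 m⁴.
Shear stress varies linearly with radius: τ = T·r/J = 335.5 × 0.00206 / 1.700×10^-8 = 4.065×10^7 Pa.

40.6 MPa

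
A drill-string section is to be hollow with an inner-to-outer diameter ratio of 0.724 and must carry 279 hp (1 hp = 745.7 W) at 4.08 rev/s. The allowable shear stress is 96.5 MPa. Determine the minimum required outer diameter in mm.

83.9 mm

ω = 2π·4.08 = 25.64 rad/s, so T = P/ω = 279×745.7 / 25.64 = 8116 N·m.
For a hollow shaft with d_i/d_o = 0.724: τ_max = 16T/(π d_o³ (1−k⁴)), so d_o = [16T/(π τ_allow (1−k⁴))]^(1/3) = [16·8116/(π·9.65×10^7·0.7252)]^(1/3) = 0.08390 m.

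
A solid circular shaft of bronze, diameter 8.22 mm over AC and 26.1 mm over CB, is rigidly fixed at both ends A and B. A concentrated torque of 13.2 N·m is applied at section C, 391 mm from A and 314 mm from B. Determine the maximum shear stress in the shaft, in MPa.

Compatibility: T_A·a/J_AC = T_B·b/J_CB with T_A + T_B = T₀.
J_AC = 4.48×10^-10 m⁴, J_CB = 4.56×10^-8 m⁴, so T_A = T₀·(J_AC/a)/((J_AC/a)+(J_CB/b)) = 0.1035 N·m, T_B = 13.10 N·m.
τ in each portion: τ_AC = 9.49×10^5 Pa, τ_CB = 3.75×10^6 Pa; maximum is in CB.
τ_max = T_CB·r/J = 13.10·0.0131/4.56×10^-8 = 3.751×10^6 Pa.

3.75 MPa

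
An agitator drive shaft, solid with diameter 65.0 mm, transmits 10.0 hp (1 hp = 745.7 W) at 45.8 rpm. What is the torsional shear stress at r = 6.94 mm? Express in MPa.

ω = 2π·45.8/60 = 4.796 rad/s, so T = P/ω = 10.0×745.7 / 4.796 = 1555 N·m.
J = πd⁴/32 = π(0.0650)⁴/32 = 1.752×10^-6 m⁴.
Shear stress varies linearly with radius: τ = T·r/J = 1555 × 0.00694 / 1.752×10^-6 = 6.157×10^6 Pa.

6.16 MPa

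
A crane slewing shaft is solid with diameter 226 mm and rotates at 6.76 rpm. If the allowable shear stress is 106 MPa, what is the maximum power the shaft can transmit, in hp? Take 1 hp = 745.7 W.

228 hp

J = πd⁴/32 = π(0.226)⁴/32 = 2.561×10^-4 m⁴.
T_max = τ_allow·J/r = 1.06×10^8 × 2.561×10^-4 / 0.113 = 240200 N·m.
ω = 2π·6.76/60 = 0.7079 rad/s, so P_max = T_max·ω = 1.701×10^5 W.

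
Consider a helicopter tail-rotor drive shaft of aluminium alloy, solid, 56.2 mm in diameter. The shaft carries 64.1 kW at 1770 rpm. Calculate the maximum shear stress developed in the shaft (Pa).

9.92e6 Pa

ω = 2π·1770/60 = 185.4 rad/s, so T = P/ω = 64.1×10³ / 185.4 = 345.8 N·m.
J = πd⁴/32 = π(0.0562)⁴/32 = 9.794×10^-7 m⁴.
τ_max = T·r/J = 345.8 × 0.0281 / 9.794×10^-7 = 9.922×10^6 Pa.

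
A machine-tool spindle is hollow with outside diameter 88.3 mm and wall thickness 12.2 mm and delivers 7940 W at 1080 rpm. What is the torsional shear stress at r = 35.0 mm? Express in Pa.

ω = 2π·1080/60 = 113.1 rad/s, so T = P/ω = 7940 / 113.1 = 70.21 N·m.
J = π(d_o⁴ − d_i⁴)/32 = π(0.0883⁴ − 0.0639⁴)/32 = 4.331×10^-6 m⁴.
Shear stress varies linearly with radius: τ = T·r/J = 70.21 × 0.0350 / 4.331×10^-6 = 5.673×10^5 Pa.

567000 Pa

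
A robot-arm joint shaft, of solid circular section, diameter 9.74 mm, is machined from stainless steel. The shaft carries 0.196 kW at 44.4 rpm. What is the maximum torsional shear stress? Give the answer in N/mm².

ω = 2π·44.4/60 = 4.650 rad/s, so T = P/ω = 0.196×10³ / 4.650 = 42.15 N·m.
J = πd⁴/32 = π(0.00974)⁴/32 = 8.836×10^-10 m⁴.
τ_max = T·r/J = 42.15 × 0.00487 / 8.836×10^-10 = 2.323×10^8 Pa.

232 N/mm²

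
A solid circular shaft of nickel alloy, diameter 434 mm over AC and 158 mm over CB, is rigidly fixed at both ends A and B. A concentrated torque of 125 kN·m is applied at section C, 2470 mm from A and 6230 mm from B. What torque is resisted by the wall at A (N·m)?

Compatibility: T_A·a/J_AC = T_B·b/J_CB with T_A + T_B = T₀.
J_AC = 3.48×10^-3 m⁴, J_CB = 6.12×10^-5 m⁴, so T_A = T₀·(J_AC/a)/((J_AC/a)+(J_CB/b)) = 124100 N·m, T_B = 864.5 N·m.

124000 N·m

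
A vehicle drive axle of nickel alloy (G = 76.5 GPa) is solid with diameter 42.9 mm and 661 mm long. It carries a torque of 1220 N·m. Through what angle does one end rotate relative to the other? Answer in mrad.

31.7 mrad

J = πd⁴/32 = π(0.0429)⁴/32 = 3.325×10^-7 m⁴.
θ = T·L/(G·J) = 1220 × 0.661 / (76.5×10⁹ × 3.325×10^-7) = 0.03170 rad.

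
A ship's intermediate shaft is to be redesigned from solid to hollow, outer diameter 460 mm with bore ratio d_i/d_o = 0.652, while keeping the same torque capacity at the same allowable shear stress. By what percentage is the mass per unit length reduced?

34.3 %

Equal τ_max and T ⇒ the solid shaft needs d_s³ = d_o³(1−k⁴), so d_s = 460·(1−0.652⁴)^(1/3) = 430.4 mm.
Area ratio A_h/A_s = d_o²(1−k²)/d_s² = (1−k²)/(1−k⁴)^(2/3) = 0.6566.
Mass saving = 1 − 0.6566 = 34.3 %.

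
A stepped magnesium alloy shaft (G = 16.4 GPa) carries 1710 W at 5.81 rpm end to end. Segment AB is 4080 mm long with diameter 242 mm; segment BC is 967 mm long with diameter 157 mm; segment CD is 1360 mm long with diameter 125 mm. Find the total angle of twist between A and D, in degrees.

0.835°

ω = 2π·5.81/60 = 0.6084 rad/s, so T = P/ω = 1710 / 0.6084 = 2811 N·m.
J_AB = π(0.242)⁴/32 = 3.37×10^-4 m⁴; J_BC = π(0.157)⁴/32 = 5.96×10^-5 m⁴; J_CD = π(0.125)⁴/32 = 2.40×10^-5 m⁴.
θ = (T/G)·Σ L_i/J_i = (2811/16.4×10⁹)·(4.08/3.37×10^-4 + 0.967/5.96×10^-5 + 1.36/2.40×10^-5) = 0.01458 rad.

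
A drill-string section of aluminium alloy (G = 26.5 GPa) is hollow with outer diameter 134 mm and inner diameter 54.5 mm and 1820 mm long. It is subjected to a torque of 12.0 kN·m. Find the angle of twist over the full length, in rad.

J = π(d_o⁴ − d_i⁴)/32 = π(0.134⁴ − 0.0545⁴)/32 = 3.079×10^-5 m⁴.
θ = T·L/(G·J) = 12000 × 1.82 / (26.5×10⁹ × 3.079×10^-5) = 0.02677 rad.

0.0268 rad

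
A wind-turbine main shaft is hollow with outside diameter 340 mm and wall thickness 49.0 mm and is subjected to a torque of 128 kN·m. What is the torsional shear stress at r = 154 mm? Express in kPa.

20200 kPa

J = π(d_o⁴ − d_i⁴)/32 = π(0.340⁴ − 0.242⁴)/32 = 9.752×10^-4 m⁴.
Shear stress varies linearly with radius: τ = T·r/J = 128000 × 0.154 / 9.752×10^-4 = 2.021×10^7 Pa.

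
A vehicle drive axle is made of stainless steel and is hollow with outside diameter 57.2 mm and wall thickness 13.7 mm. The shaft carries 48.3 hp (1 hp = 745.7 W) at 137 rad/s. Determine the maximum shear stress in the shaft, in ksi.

ω = 137 rad/s, so T = P/ω = 48.3×745.7 / 137.0 = 262.9 N·m.
J = π(d_o⁴ − d_i⁴)/32 = π(0.0572⁴ − 0.0298⁴)/32 = 9.735×10^-7 m⁴.
τ_max = T·r/J = 262.9 × 0.0286 / 9.735×10^-7 = 7.723×10^6 Pa.

1.12 ksi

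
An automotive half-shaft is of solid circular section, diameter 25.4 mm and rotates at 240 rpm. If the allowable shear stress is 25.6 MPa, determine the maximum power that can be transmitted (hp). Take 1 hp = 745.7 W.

2.78 hp

J = πd⁴/32 = π(0.0254)⁴/32 = 4.086×10^-8 m⁴.
T_max = τ_allow·J/r = 2.56×10^7 × 4.086×10^-8 / 0.0127 = 82.37 N·m.
ω = 2π·240/60 = 25.13 rad/s, so P_max = T_max·ω = 2070 W.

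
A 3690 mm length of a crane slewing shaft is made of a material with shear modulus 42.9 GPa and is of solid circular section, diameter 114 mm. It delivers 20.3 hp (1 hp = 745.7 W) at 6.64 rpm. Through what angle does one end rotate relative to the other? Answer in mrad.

113 mrad

ω = 2π·6.64/60 = 0.6953 rad/s, so T = P/ω = 20.3×745.7 / 0.6953 = 21770 N·m.
J = πd⁴/32 = π(0.114)⁴/32 = 1.658×10^-5 m⁴.
θ = T·L/(G·J) = 21770 × 3.69 / (42.9×10⁹ × 1.658×10^-5) = 0.1129 rad.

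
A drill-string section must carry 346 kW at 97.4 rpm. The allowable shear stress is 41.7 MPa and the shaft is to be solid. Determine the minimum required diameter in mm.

ω = 2π·97.4/60 = 10.20 rad/s, so T = P/ω = 346×10³ / 10.20 = 33920 N·m.
For a solid shaft τ_max = 16T/(πd³), so d = (16T/(π τ_allow))^(1/3) = (16·33920/(π·4.17×10^7))^(1/3) = 0.1606 m.

161 mm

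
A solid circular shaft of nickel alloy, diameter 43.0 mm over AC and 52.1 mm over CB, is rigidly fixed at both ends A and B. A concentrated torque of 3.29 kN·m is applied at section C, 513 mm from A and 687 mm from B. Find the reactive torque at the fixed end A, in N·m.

1260 N·m

Compatibility: T_A·a/J_AC = T_B·b/J_CB with T_A + T_B = T₀.
J_AC = 3.36×10^-7 m⁴, J_CB = 7.23×10^-7 m⁴, so T_A = T₀·(J_AC/a)/((J_AC/a)+(J_CB/b)) = 1261 N·m, T_B = 2029 N·m.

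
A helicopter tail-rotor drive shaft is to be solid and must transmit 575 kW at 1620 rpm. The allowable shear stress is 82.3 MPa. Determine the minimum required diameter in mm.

59.4 mm

ω = 2π·1620/60 = 169.6 rad/s, so T = P/ω = 575×10³ / 169.6 = 3389 N·m.
For a solid shaft τ_max = 16T/(πd³), so d = (16T/(π τ_allow))^(1/3) = (16·3389/(π·8.23×10^7))^(1/3) = 0.05942 m.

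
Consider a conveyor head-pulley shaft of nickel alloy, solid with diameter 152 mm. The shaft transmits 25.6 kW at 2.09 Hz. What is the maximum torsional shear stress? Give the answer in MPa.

2.83 MPa

ω = 2π·2.09 = 13.13 rad/s, so T = P/ω = 25.6×10³ / 13.13 = 1949 N·m.
J = πd⁴/32 = π(0.152)⁴/32 = 5.241×10^-5 m⁴.
τ_max = T·r/J = 1949 × 0.0760 / 5.241×10^-5 = 2.827×10^6 Pa.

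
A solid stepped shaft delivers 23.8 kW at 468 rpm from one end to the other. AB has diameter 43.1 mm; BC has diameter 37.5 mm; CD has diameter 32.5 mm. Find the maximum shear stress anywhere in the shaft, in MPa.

72.0 MPa

ω = 2π·468/60 = 49.01 rad/s, so T = P/ω = 23.8×10³ / 49.01 = 485.6 N·m.
Under the same torque, τ_max = 16T/(πd³) is largest where d is smallest — segment CD (d = 32.5 mm).
τ_max = 16·485.6/(π·(0.0325)³) = 7.205×10^7 Pa.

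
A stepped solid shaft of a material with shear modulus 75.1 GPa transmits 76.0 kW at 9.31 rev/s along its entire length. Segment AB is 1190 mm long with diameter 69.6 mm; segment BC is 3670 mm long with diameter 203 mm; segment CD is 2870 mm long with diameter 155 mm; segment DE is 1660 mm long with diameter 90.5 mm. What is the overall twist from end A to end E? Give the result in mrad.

ω = 2π·9.31 = 58.50 rad/s, so T = P/ω = 76.0×10³ / 58.50 = 1299 N·m.
J_AB = π(0.0696)⁴/32 = 2.30×10^-6 m⁴; J_BC = π(0.203)⁴/32 = 1.67×10^-4 m⁴; J_CD = π(0.155)⁴/32 = 5.67×10^-5 m⁴; J_DE = π(0.0905)⁴/32 = 6.59×10^-6 m⁴.
θ = (T/G)·Σ L_i/J_i = (1299/75.1×10⁹)·(1.19/2.30×10^-6 + 3.67/1.67×10^-4 + 2.87/5.67×10^-5 + 1.66/6.59×10^-6) = 0.01455 rad.

14.6 mrad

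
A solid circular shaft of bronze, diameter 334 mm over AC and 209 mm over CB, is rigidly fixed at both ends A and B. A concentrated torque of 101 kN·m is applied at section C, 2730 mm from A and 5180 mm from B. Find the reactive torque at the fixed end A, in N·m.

Compatibility: T_A·a/J_AC = T_B·b/J_CB with T_A + T_B = T₀.
J_AC = 1.22×10^-3 m⁴, J_CB = 1.87×10^-4 m⁴, so T_A = T₀·(J_AC/a)/((J_AC/a)+(J_CB/b)) = 93450 N·m, T_B = 7551 N·m.

93400 N·m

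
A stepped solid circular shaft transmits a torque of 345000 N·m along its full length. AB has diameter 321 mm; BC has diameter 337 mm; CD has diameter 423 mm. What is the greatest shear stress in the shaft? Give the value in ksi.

Under the same torque, τ_max = 16T/(πd³) is largest where d is smallest — segment AB (d = 321 mm).
τ_max = 16·345000/(π·(0.321)³) = 5.312×10^7 Pa.

7.70 ksi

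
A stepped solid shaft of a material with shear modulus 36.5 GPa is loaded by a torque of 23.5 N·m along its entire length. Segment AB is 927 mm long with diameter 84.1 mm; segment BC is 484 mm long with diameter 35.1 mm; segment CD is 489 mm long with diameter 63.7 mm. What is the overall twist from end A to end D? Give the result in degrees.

J_AB = π(0.0841)⁴/32 = 4.91×10^-6 m⁴; J_BC = π(0.0351)⁴/32 = 1.49×10^-7 m⁴; J_CD = π(0.0637)⁴/32 = 1.62×10^-6 m⁴.
θ = (T/G)·Σ L_i/J_i = (23.50/36.5×10⁹)·(0.927/4.91×10^-6 + 0.484/1.49×10^-7 + 0.489/1.62×10^-6) = 2.407×10^-3 rad.

0.138°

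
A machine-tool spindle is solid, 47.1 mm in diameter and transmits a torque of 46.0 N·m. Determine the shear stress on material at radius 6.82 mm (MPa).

J = πd⁴/32 = π(0.0471)⁴/32 = 4.832×10^-7 m⁴.
Shear stress varies linearly with radius: τ = T·r/J = 46.00 × 0.00682 / 4.832×10^-7 = 6.493×10^5 Pa.

0.649 MPa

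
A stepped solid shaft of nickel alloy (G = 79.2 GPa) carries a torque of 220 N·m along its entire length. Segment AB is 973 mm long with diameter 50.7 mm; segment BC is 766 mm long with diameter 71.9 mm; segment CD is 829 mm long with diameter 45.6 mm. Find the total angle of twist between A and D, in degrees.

J_AB = π(0.0507)⁴/32 = 6.49×10^-7 m⁴; J_BC = π(0.0719)⁴/32 = 2.62×10^-6 m⁴; J_CD = π(0.0456)⁴/32 = 4.24×10^-7 m⁴.
θ = (T/G)·Σ L_i/J_i = (220.0/79.2×10⁹)·(0.973/6.49×10^-7 + 0.766/2.62×10^-6 + 0.829/4.24×10^-7) = 0.01040 rad.

0.596°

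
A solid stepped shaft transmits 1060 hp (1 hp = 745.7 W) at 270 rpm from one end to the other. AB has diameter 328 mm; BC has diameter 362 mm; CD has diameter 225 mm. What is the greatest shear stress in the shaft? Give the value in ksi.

1.81 ksi

ω = 2π·270/60 = 28.27 rad/s, so T = P/ω = 1060×745.7 / 28.27 = 27960 N·m.
Under the same torque, τ_max = 16T/(πd³) is largest where d is smallest — segment CD (d = 225 mm).
τ_max = 16·27960/(π·(0.225)³) = 1.250×10^7 Pa.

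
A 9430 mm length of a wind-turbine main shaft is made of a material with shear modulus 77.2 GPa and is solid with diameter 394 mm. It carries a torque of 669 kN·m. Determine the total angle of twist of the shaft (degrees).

J = πd⁴/32 = π(0.394)⁴/32 = 2.366×10^-3 m⁴.
θ = T·L/(G·J) = 669000 × 9.43 / (77.2×10⁹ × 2.366×10^-3) = 0.03454 rad.

1.98°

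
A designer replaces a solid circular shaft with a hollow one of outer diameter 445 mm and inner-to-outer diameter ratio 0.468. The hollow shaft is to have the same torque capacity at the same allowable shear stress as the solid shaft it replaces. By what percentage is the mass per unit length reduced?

19.3 %

Equal τ_max and T ⇒ the solid shaft needs d_s³ = d_o³(1−k⁴), so d_s = 445·(1−0.468⁴)^(1/3) = 437.8 mm.
Area ratio A_h/A_s = d_o²(1−k²)/d_s² = (1−k²)/(1−k⁴)^(2/3) = 0.8070.
Mass saving = 1 − 0.8070 = 19.3 %.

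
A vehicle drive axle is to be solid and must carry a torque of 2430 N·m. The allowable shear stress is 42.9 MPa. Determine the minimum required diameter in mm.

66.1 mm

For a solid shaft τ_max = 16T/(πd³), so d = (16T/(π τ_allow))^(1/3) = (16·2430/(π·4.29×10^7))^(1/3) = 0.06608 m.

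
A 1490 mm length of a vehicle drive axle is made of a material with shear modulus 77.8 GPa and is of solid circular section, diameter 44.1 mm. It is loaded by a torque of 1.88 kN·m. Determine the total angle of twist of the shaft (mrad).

97.0 mrad

J = πd⁴/32 = π(0.0441)⁴/32 = 3.713×10^-7 m⁴.
θ = T·L/(G·J) = 1880 × 1.49 / (77.8×10⁹ × 3.713×10^-7) = 0.09696 rad.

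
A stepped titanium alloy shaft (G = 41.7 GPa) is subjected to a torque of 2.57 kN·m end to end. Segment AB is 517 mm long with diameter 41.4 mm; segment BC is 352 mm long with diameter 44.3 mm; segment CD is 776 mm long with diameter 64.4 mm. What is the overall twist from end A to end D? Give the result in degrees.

11.2°

J_AB = π(0.0414)⁴/32 = 2.88×10^-7 m⁴; J_BC = π(0.0443)⁴/32 = 3.78×10^-7 m⁴; J_CD = π(0.0644)⁴/32 = 1.69×10^-6 m⁴.
θ = (T/G)·Σ L_i/J_i = (2570/41.7×10⁹)·(0.517/2.88×10^-7 + 0.352/3.78×10^-7 + 0.776/1.69×10^-6) = 0.1962 rad.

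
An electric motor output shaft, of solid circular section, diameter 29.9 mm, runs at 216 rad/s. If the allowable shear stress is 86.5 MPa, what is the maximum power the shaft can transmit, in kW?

98.1 kW

J = πd⁴/32 = π(0.0299)⁴/32 = 7.847×10^-8 m⁴.
T_max = τ_allow·J/r = 8.65×10^7 × 7.847×10^-8 / 0.0149 = 454.0 N·m.
ω = 216 rad/s, so P_max = T_max·ω = 9.806×10^4 W.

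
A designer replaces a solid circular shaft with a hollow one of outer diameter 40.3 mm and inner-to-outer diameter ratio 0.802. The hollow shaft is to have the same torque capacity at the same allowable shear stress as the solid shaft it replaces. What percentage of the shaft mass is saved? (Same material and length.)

Equal τ_max and T ⇒ the solid shaft needs d_s³ = d_o³(1−k⁴), so d_s = 40.3·(1−0.802⁴)^(1/3) = 33.73 mm.
Area ratio A_h/A_s = d_o²(1−k²)/d_s² = (1−k²)/(1−k⁴)^(2/3) = 0.5093.
Mass saving = 1 − 0.5093 = 49.1 %.

49.1 %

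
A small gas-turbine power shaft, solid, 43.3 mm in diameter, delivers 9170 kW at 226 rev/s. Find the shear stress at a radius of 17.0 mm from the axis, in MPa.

318 MPa

ω = 2π·226 = 1420 rad/s, so T = P/ω = 9170×10³ / 1420 = 6458 N·m.
J = πd⁴/32 = π(0.0433)⁴/32 = 3.451×10^-7 m⁴.
Shear stress varies linearly with radius: τ = T·r/J = 6458 × 0.0170 / 3.451×10^-7 = 3.181×10^8 Pa.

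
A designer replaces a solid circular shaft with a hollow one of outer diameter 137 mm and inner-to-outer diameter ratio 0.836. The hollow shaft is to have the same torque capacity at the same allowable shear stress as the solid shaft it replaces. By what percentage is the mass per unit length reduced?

52.9 %

Equal τ_max and T ⇒ the solid shaft needs d_s³ = d_o³(1−k⁴), so d_s = 137·(1−0.836⁴)^(1/3) = 109.6 mm.
Area ratio A_h/A_s = d_o²(1−k²)/d_s² = (1−k²)/(1−k⁴)^(2/3) = 0.4708.
Mass saving = 1 − 0.4708 = 52.9 %.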